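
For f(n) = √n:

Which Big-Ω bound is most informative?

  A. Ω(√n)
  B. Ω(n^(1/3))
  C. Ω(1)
A

f(n) = √n is Ω(√n).
All listed options are valid Big-Ω bounds (lower bounds),
but Ω(√n) is the tightest (largest valid bound).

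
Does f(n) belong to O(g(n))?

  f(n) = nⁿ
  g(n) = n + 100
False

f(n) = nⁿ is O(nⁿ), and g(n) = n + 100 is O(n).
Since O(nⁿ) grows faster than O(n), f(n) = O(g(n)) is false.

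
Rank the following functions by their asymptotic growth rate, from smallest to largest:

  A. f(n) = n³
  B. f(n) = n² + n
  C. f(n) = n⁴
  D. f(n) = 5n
D < B < A < C

Comparing growth rates:
D = 5n is O(n)
B = n² + n is O(n²)
A = n³ is O(n³)
C = n⁴ is O(n⁴)

Therefore, the order from slowest to fastest is: D < B < A < C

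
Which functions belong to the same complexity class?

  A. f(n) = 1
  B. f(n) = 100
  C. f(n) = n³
A and B

Examining each function:
  A. 1 is O(1)
  B. 100 is O(1)
  C. n³ is O(n³)

Functions A and B both have the same complexity class.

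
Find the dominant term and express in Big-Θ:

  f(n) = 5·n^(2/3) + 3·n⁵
Θ(n⁵)

Order the terms by growth rate: 5·n^(2/3) ≺ 3·n⁵.
The fastest-growing term 3·n⁵ dominates as n → ∞; dropping its constant factor gives Θ(n⁵).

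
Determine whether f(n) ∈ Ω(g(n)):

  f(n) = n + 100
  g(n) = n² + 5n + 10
False

f(n) = n + 100 is O(n), and g(n) = n² + 5n + 10 is O(n²).
Since O(n) grows slower than O(n²), f(n) = Ω(g(n)) is false.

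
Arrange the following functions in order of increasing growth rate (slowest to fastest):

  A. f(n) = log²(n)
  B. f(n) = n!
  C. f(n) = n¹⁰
A < C < B

Comparing growth rates:
A = log²(n) is O(log² n)
C = n¹⁰ is O(n¹⁰)
B = n! is O(n!)

Therefore, the order from slowest to fastest is: A < C < B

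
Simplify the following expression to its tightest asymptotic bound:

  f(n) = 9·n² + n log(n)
Θ(n²)

Order the terms by growth rate: n log(n) ≺ 9·n².
The fastest-growing term 9·n² dominates as n → ∞; dropping its constant factor gives Θ(n²).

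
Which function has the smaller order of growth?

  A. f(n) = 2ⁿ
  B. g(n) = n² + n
B

f(n) = 2ⁿ is O(2ⁿ), while g(n) = n² + n is O(n²).
Since O(n²) grows slower than O(2ⁿ), g(n) is dominated.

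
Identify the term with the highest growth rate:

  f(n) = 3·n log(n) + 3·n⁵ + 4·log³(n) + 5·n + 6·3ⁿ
6·3ⁿ

Looking at each term:
  - 3·n log(n) is O(n log n)
  - 3·n⁵ is O(n⁵)
  - 4·log³(n) is O(log³ n)
  - 5·n is O(n)
  - 6·3ⁿ is O(3ⁿ)

The term 6·3ⁿ (O(3ⁿ)) grows fastest and dominates all others.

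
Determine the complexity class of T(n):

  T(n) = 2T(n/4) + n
Θ(n)

Master Theorem: a = 2, b = 4, f(n) = n.
Compute the critical exponent d = log₄(2) = 0.500.
Compare f(n) = Θ(n) against n^d:
  k = 1 > d = 0.500, so f(n) = Ω(n^(d+ε)) — Case 3.
  Regularity: a·(n/b)^1/n^1 = a/b^1 = 2/4 < 1 ✓.
  The top-level work dominates: T(n) = Θ(f(n)) = Θ(n).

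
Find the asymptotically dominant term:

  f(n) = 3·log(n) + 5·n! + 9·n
5·n!

Looking at each term:
  - 3·log(n) is O(log n)
  - 5·n! is O(n!)
  - 9·n is O(n)

The term 5·n! (O(n!)) grows fastest and dominates all others.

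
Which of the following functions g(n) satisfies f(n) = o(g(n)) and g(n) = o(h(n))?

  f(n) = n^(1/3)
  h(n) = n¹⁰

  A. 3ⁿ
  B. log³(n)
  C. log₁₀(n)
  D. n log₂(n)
D

We need g(n) with n^(1/3) = o(g(n)) and g(n) = o(n¹⁰), i.e. O(n^(1/3)) ≺ g ≺ O(n¹⁰).
Check each option:
  A. 3ⁿ — O(3ⁿ) does not grow strictly slower than h(n)
  B. log³(n) — O(log³ n) does not grow strictly faster than f(n)
  C. log₁₀(n) — O(log n) does not grow strictly faster than f(n)
  D. n log₂(n) — O(n log n) is strictly between O(n^(1/3)) and O(n¹⁰) ✓

Only option D (n log₂(n)) lies strictly between.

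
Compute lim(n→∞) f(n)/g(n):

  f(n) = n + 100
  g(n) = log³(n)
∞

Since n + 100 (O(n)) grows faster than log³(n) (O(log³ n)),
the ratio f(n)/g(n) → ∞ as n → ∞.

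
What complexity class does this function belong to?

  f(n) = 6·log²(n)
O(log² n)

The dominant term in 6·log²(n) is 6·log²(n), which is Θ(log² n).
Constants are absorbed, so the tightest bound is O(log² n).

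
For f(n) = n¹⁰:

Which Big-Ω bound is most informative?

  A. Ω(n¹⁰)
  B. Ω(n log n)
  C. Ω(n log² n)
A

f(n) = n¹⁰ is Ω(n¹⁰).
All listed options are valid Big-Ω bounds (lower bounds),
but Ω(n¹⁰) is the tightest (largest valid bound).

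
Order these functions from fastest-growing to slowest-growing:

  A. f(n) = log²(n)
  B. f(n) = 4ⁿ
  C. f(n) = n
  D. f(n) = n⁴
B > D > C > A

Comparing growth rates:
B = 4ⁿ is O(4ⁿ)
D = n⁴ is O(n⁴)
C = n is O(n)
A = log²(n) is O(log² n)

Therefore, the order from fastest to slowest is: B > D > C > A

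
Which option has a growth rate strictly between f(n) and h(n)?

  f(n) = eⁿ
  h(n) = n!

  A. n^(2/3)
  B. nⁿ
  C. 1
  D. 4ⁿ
D

We need g(n) with eⁿ = o(g(n)) and g(n) = o(n!), i.e. O(eⁿ) ≺ g ≺ O(n!).
Check each option:
  A. n^(2/3) — O(n^(2/3)) does not grow strictly faster than f(n)
  B. nⁿ — O(nⁿ) does not grow strictly slower than h(n)
  C. 1 — O(1) does not grow strictly faster than f(n)
  D. 4ⁿ — O(4ⁿ) is strictly between O(eⁿ) and O(n!) ✓

Only option D (4ⁿ) lies strictly between.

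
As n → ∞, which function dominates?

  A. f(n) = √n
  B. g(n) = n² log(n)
B

f(n) = √n is O(√n), while g(n) = n² log(n) is O(n² log n).
Since O(n² log n) grows faster than O(√n), g(n) dominates.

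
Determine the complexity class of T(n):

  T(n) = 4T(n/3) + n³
Θ(n³)

Master Theorem: a = 4, b = 3, f(n) = n³.
Compute the critical exponent d = log₃(4) = 1.262.
Compare f(n) = Θ(n³) against n^d:
  k = 3 > d = 1.262, so f(n) = Ω(n^(d+ε)) — Case 3.
  Regularity: a·(n/b)^3/n^3 = a/b^3 = 4/27 < 1 ✓.
  The top-level work dominates: T(n) = Θ(f(n)) = Θ(n³).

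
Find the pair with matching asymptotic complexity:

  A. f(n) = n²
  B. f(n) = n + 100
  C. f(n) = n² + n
A and C

Examining each function:
  A. n² is O(n²)
  B. n + 100 is O(n)
  C. n² + n is O(n²)

Functions A and C both have the same complexity class.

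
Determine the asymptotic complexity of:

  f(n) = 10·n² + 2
O(n²)

The dominant term in 10·n² + 2 is 10·n², which is Θ(n²).
Lower-order terms (2) are asymptotically negligible.
Constants are absorbed, so the tightest bound is O(n²).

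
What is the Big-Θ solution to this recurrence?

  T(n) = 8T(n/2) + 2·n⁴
Θ(n⁴)

Master Theorem: a = 8, b = 2, f(n) = 2·n⁴.
Compute the critical exponent d = log₂(8) = 3.
Compare f(n) = Θ(n⁴) against n^d:
  k = 4 > d = 3, so f(n) = Ω(n^(d+ε)) — Case 3.
  Regularity: a·(n/b)^4/n^4 = a/b^4 = 8/16 < 1 ✓.
  The top-level work dominates: T(n) = Θ(f(n)) = Θ(n⁴).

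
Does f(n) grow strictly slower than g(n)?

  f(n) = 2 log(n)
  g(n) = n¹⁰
True

f(n) = 2 log(n) is O(log n), and g(n) = n¹⁰ is O(n¹⁰).
Since O(log n) grows strictly slower than O(n¹⁰), f(n) = o(g(n)) is true.
This means lim(n→∞) f(n)/g(n) = 0.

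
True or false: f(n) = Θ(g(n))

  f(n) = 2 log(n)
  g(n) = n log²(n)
False

f(n) = 2 log(n) is O(log n), and g(n) = n log²(n) is O(n log² n).
Since they have different growth rates, f(n) = Θ(g(n)) is false.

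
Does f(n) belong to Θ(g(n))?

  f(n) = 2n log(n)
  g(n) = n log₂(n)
True

f(n) = 2n log(n) and g(n) = n log₂(n) are both O(n log n).
Since they have the same asymptotic growth rate, f(n) = Θ(g(n)) is true.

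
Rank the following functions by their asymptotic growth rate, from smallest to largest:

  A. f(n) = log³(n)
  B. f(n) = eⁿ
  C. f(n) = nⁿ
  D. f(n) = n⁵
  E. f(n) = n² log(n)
A < E < D < B < C

Comparing growth rates:
A = log³(n) is O(log³ n)
E = n² log(n) is O(n² log n)
D = n⁵ is O(n⁵)
B = eⁿ is O(eⁿ)
C = nⁿ is O(nⁿ)

Therefore, the order from slowest to fastest is: A < E < D < B < C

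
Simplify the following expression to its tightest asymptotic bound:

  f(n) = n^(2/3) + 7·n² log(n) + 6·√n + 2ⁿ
Θ(2ⁿ)

Order the terms by growth rate: 6·√n ≺ n^(2/3) ≺ 7·n² log(n) ≺ 2ⁿ.
The fastest-growing term 2ⁿ dominates as n → ∞; dropping its constant factor gives Θ(2ⁿ).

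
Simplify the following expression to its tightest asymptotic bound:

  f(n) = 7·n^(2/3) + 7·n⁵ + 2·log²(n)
Θ(n⁵)

Order the terms by growth rate: 2·log²(n) ≺ 7·n^(2/3) ≺ 7·n⁵.
The fastest-growing term 7·n⁵ dominates as n → ∞; dropping its constant factor gives Θ(n⁵).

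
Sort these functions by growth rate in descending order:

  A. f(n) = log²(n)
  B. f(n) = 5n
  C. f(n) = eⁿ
C > B > A

Comparing growth rates:
C = eⁿ is O(eⁿ)
B = 5n is O(n)
A = log²(n) is O(log² n)

Therefore, the order from fastest to slowest is: C > B > A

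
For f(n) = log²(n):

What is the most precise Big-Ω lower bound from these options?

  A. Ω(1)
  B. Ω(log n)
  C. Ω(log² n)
C

f(n) = log²(n) is Ω(log² n).
All listed options are valid Big-Ω bounds (lower bounds),
but Ω(log² n) is the tightest (largest valid bound).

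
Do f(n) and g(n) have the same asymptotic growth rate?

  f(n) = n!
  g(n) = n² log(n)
False

f(n) = n! is O(n!), and g(n) = n² log(n) is O(n² log n).
Since they have different growth rates, f(n) = Θ(g(n)) is false.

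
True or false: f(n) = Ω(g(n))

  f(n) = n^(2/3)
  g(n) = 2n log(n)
False

f(n) = n^(2/3) is O(n^(2/3)), and g(n) = 2n log(n) is O(n log n).
Since O(n^(2/3)) grows slower than O(n log n), f(n) = Ω(g(n)) is false.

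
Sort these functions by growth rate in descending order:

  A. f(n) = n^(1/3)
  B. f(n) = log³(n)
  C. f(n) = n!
C > A > B

Comparing growth rates:
C = n! is O(n!)
A = n^(1/3) is O(n^(1/3))
B = log³(n) is O(log³ n)

Therefore, the order from fastest to slowest is: C > A > B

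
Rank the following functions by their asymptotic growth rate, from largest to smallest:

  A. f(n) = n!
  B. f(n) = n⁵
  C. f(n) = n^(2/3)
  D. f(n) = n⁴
A > B > D > C

Comparing growth rates:
A = n! is O(n!)
B = n⁵ is O(n⁵)
D = n⁴ is O(n⁴)
C = n^(2/3) is O(n^(2/3))

Therefore, the order from fastest to slowest is: A > B > D > C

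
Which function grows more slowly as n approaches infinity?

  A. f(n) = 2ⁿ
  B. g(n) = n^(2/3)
B

f(n) = 2ⁿ is O(2ⁿ), while g(n) = n^(2/3) is O(n^(2/3)).
Since O(n^(2/3)) grows slower than O(2ⁿ), g(n) is dominated.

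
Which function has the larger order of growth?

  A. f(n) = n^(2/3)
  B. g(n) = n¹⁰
B

f(n) = n^(2/3) is O(n^(2/3)), while g(n) = n¹⁰ is O(n¹⁰).
Since O(n¹⁰) grows faster than O(n^(2/3)), g(n) dominates.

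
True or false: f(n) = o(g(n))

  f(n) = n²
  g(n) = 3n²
False

f(n) = n² is O(n²), and g(n) = 3n² is O(n²).
Since they have the same growth rate, f(n) = o(g(n)) is false.
(f = o(g) requires f to grow strictly slower, not equal.)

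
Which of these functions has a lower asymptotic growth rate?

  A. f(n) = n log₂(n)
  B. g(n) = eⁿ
A

f(n) = n log₂(n) is O(n log n), while g(n) = eⁿ is O(eⁿ).
Since O(n log n) grows slower than O(eⁿ), f(n) is dominated.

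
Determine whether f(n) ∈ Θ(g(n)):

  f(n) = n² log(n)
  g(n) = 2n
False

f(n) = n² log(n) is O(n² log n), and g(n) = 2n is O(n).
Since they have different growth rates, f(n) = Θ(g(n)) is false.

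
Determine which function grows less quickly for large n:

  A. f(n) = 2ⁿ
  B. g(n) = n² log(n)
B

f(n) = 2ⁿ is O(2ⁿ), while g(n) = n² log(n) is O(n² log n).
Since O(n² log n) grows slower than O(2ⁿ), g(n) is dominated.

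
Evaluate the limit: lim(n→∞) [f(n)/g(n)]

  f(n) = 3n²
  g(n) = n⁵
0

Since 3n² (O(n²)) grows slower than n⁵ (O(n⁵)),
the ratio f(n)/g(n) → 0 as n → ∞.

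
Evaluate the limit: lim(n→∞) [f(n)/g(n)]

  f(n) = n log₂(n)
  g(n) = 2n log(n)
1/(2*log(2))

Since n log₂(n) and 2n log(n) have the same growth rate (O(n log n)),
the ratio converges to a constant: 1/(2*log(2)).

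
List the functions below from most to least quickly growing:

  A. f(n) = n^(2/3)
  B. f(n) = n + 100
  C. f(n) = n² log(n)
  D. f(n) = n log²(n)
C > D > B > A

Comparing growth rates:
C = n² log(n) is O(n² log n)
D = n log²(n) is O(n log² n)
B = n + 100 is O(n)
A = n^(2/3) is O(n^(2/3))

Therefore, the order from fastest to slowest is: C > D > B > A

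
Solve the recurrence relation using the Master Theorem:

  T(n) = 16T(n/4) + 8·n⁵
Θ(n⁵)

Master Theorem: a = 16, b = 4, f(n) = 8·n⁵.
Compute the critical exponent d = log₄(16) = 2.
Compare f(n) = Θ(n⁵) against n^d:
  k = 5 > d = 2, so f(n) = Ω(n^(d+ε)) — Case 3.
  Regularity: a·(n/b)^5/n^5 = a/b^5 = 16/1024 < 1 ✓.
  The top-level work dominates: T(n) = Θ(f(n)) = Θ(n⁵).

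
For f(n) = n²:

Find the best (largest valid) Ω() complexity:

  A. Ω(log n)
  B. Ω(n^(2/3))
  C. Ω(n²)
C

f(n) = n² is Ω(n²).
All listed options are valid Big-Ω bounds (lower bounds),
but Ω(n²) is the tightest (largest valid bound).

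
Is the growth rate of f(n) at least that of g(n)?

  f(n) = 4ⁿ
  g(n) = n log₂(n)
True

f(n) = 4ⁿ is O(4ⁿ), and g(n) = n log₂(n) is O(n log n).
Since O(4ⁿ) grows at least as fast as O(n log n), f(n) = Ω(g(n)) is true.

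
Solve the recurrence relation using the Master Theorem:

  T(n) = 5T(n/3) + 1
Θ(n^log₃(5))

Master Theorem: a = 5, b = 3, f(n) = 1.
Compute the critical exponent d = log₃(5) = 1.465.
Compare f(n) = Θ(1) against n^d:
  k = 0 < d = 1.465, so f(n) = O(n^(d-ε)) — Case 1.
  The recursion cost dominates: T(n) = Θ(n^d) = Θ(n^log₃(5)).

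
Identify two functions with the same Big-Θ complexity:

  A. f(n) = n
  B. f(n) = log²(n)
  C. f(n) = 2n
A and C

Examining each function:
  A. n is O(n)
  B. log²(n) is O(log² n)
  C. 2n is O(n)

Functions A and C both have the same complexity class.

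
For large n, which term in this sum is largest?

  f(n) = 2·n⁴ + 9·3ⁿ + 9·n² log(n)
9·3ⁿ

Looking at each term:
  - 2·n⁴ is O(n⁴)
  - 9·3ⁿ is O(3ⁿ)
  - 9·n² log(n) is O(n² log n)

The term 9·3ⁿ (O(3ⁿ)) grows fastest and dominates all others.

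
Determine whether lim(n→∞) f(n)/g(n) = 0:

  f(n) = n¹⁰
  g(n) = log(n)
False

f(n) = n¹⁰ is O(n¹⁰), and g(n) = log(n) is O(log n).
Since O(n¹⁰) grows faster than or equal to O(log n), f(n) = o(g(n)) is false.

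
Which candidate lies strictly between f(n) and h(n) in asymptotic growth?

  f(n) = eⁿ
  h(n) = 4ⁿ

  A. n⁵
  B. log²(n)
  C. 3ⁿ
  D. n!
C

We need g(n) with eⁿ = o(g(n)) and g(n) = o(4ⁿ), i.e. O(eⁿ) ≺ g ≺ O(4ⁿ).
Check each option:
  A. n⁵ — O(n⁵) does not grow strictly faster than f(n)
  B. log²(n) — O(log² n) does not grow strictly faster than f(n)
  C. 3ⁿ — O(3ⁿ) is strictly between O(eⁿ) and O(4ⁿ) ✓
  D. n! — O(n!) does not grow strictly slower than h(n)

Only option C (3ⁿ) lies strictly between.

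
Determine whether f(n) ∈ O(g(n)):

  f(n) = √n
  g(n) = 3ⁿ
True

f(n) = √n is O(√n), and g(n) = 3ⁿ is O(3ⁿ).
Since O(√n) ⊆ O(3ⁿ) (f grows no faster than g), f(n) = O(g(n)) is true.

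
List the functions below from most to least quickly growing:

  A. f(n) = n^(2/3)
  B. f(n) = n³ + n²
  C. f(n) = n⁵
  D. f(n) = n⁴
C > D > B > A

Comparing growth rates:
C = n⁵ is O(n⁵)
D = n⁴ is O(n⁴)
B = n³ + n² is O(n³)
A = n^(2/3) is O(n^(2/3))

Therefore, the order from fastest to slowest is: C > D > B > A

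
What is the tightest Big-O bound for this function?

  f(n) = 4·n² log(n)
O(n² log n)

The dominant term in 4·n² log(n) is 4·n² log(n), which is Θ(n² log n).
Constants are absorbed, so the tightest bound is O(n² log n).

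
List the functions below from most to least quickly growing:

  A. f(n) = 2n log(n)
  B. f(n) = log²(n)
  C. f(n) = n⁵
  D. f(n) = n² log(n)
C > D > A > B

Comparing growth rates:
C = n⁵ is O(n⁵)
D = n² log(n) is O(n² log n)
A = 2n log(n) is O(n log n)
B = log²(n) is O(log² n)

Therefore, the order from fastest to slowest is: C > D > A > B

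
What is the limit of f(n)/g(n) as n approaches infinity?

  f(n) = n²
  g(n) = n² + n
1

Since n² and n² + n have the same growth rate (O(n²)),
the ratio converges to a constant: 1.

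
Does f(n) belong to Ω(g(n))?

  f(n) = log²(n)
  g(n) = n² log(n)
False

f(n) = log²(n) is O(log² n), and g(n) = n² log(n) is O(n² log n).
Since O(log² n) grows slower than O(n² log n), f(n) = Ω(g(n)) is false.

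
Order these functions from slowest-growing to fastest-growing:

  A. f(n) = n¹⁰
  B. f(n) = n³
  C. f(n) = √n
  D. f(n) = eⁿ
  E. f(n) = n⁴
C < B < E < A < D

Comparing growth rates:
C = √n is O(√n)
B = n³ is O(n³)
E = n⁴ is O(n⁴)
A = n¹⁰ is O(n¹⁰)
D = eⁿ is O(eⁿ)

Therefore, the order from slowest to fastest is: C < B < E < A < D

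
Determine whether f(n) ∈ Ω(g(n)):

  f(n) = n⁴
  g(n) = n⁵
False

f(n) = n⁴ is O(n⁴), and g(n) = n⁵ is O(n⁵).
Since O(n⁴) grows slower than O(n⁵), f(n) = Ω(g(n)) is false.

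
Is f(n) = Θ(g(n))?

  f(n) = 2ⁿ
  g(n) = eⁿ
False

f(n) = 2ⁿ is O(2ⁿ), and g(n) = eⁿ is O(eⁿ).
Since they have different growth rates, f(n) = Θ(g(n)) is false.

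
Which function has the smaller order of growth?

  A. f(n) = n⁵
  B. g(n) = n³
B

f(n) = n⁵ is O(n⁵), while g(n) = n³ is O(n³).
Since O(n³) grows slower than O(n⁵), g(n) is dominated.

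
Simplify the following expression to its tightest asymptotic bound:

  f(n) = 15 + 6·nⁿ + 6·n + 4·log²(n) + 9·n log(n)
Θ(nⁿ)

Order the terms by growth rate: 15 ≺ 4·log²(n) ≺ 6·n ≺ 9·n log(n) ≺ 6·nⁿ.
The fastest-growing term 6·nⁿ dominates as n → ∞; dropping its constant factor gives Θ(nⁿ).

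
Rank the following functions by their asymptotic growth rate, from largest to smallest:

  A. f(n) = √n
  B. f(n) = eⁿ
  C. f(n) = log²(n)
B > A > C

Comparing growth rates:
B = eⁿ is O(eⁿ)
A = √n is O(√n)
C = log²(n) is O(log² n)

Therefore, the order from fastest to slowest is: B > A > C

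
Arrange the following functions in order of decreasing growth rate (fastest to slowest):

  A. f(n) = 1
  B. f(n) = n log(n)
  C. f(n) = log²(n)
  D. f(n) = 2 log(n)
B > C > D > A

Comparing growth rates:
B = n log(n) is O(n log n)
C = log²(n) is O(log² n)
D = 2 log(n) is O(log n)
A = 1 is O(1)

Therefore, the order from fastest to slowest is: B > C > D > A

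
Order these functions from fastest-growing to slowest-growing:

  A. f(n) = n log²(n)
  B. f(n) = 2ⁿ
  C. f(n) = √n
B > A > C

Comparing growth rates:
B = 2ⁿ is O(2ⁿ)
A = n log²(n) is O(n log² n)
C = √n is O(√n)

Therefore, the order from fastest to slowest is: B > A > C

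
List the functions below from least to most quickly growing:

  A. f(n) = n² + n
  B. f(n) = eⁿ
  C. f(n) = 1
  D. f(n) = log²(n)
C < D < A < B

Comparing growth rates:
C = 1 is O(1)
D = log²(n) is O(log² n)
A = n² + n is O(n²)
B = eⁿ is O(eⁿ)

Therefore, the order from slowest to fastest is: C < D < A < B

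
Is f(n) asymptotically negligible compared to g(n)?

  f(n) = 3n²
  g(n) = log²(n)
False

f(n) = 3n² is O(n²), and g(n) = log²(n) is O(log² n).
Since O(n²) grows faster than or equal to O(log² n), f(n) = o(g(n)) is false.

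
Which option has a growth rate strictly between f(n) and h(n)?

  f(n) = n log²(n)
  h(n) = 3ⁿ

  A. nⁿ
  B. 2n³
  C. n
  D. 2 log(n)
B

We need g(n) with n log²(n) = o(g(n)) and g(n) = o(3ⁿ), i.e. O(n log² n) ≺ g ≺ O(3ⁿ).
Check each option:
  A. nⁿ — O(nⁿ) does not grow strictly slower than h(n)
  B. 2n³ — O(n³) is strictly between O(n log² n) and O(3ⁿ) ✓
  C. n — O(n) does not grow strictly faster than f(n)
  D. 2 log(n) — O(log n) does not grow strictly faster than f(n)

Only option B (2n³) lies strictly between.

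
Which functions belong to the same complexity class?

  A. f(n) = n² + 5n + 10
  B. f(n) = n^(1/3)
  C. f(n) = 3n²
A and C

Examining each function:
  A. n² + 5n + 10 is O(n²)
  B. n^(1/3) is O(n^(1/3))
  C. 3n² is O(n²)

Functions A and C both have the same complexity class.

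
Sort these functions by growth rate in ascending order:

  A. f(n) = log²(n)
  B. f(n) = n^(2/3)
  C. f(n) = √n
A < C < B

Comparing growth rates:
A = log²(n) is O(log² n)
C = √n is O(√n)
B = n^(2/3) is O(n^(2/3))

Therefore, the order from slowest to fastest is: A < C < B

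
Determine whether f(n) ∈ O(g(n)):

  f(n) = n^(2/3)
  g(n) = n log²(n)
True

f(n) = n^(2/3) is O(n^(2/3)), and g(n) = n log²(n) is O(n log² n).
Since O(n^(2/3)) ⊆ O(n log² n) (f grows no faster than g), f(n) = O(g(n)) is true.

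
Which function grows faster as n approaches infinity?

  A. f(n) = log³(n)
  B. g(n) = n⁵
B

f(n) = log³(n) is O(log³ n), while g(n) = n⁵ is O(n⁵).
Since O(n⁵) grows faster than O(log³ n), g(n) dominates.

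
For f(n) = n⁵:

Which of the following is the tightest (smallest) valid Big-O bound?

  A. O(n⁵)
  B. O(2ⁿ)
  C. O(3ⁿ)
A

f(n) = n⁵ is O(n⁵).
All listed options are valid Big-O bounds (upper bounds),
but O(n⁵) is the tightest (smallest valid bound).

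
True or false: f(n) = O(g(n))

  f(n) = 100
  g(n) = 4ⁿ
True

f(n) = 100 is O(1), and g(n) = 4ⁿ is O(4ⁿ).
Since O(1) ⊆ O(4ⁿ) (f grows no faster than g), f(n) = O(g(n)) is true.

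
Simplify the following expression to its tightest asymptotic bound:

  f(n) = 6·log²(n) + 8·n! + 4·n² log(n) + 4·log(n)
Θ(n!)

Order the terms by growth rate: 4·log(n) ≺ 6·log²(n) ≺ 4·n² log(n) ≺ 8·n!.
The fastest-growing term 8·n! dominates as n → ∞; dropping its constant factor gives Θ(n!).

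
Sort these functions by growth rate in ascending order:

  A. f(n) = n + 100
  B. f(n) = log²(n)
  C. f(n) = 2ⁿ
B < A < C

Comparing growth rates:
B = log²(n) is O(log² n)
A = n + 100 is O(n)
C = 2ⁿ is O(2ⁿ)

Therefore, the order from slowest to fastest is: B < A < C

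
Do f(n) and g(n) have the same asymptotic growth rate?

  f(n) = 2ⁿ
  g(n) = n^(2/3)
False

f(n) = 2ⁿ is O(2ⁿ), and g(n) = n^(2/3) is O(n^(2/3)).
Since they have different growth rates, f(n) = Θ(g(n)) is false.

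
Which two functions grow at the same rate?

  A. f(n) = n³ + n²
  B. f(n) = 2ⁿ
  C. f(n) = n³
A and C

Examining each function:
  A. n³ + n² is O(n³)
  B. 2ⁿ is O(2ⁿ)
  C. n³ is O(n³)

Functions A and C both have the same complexity class.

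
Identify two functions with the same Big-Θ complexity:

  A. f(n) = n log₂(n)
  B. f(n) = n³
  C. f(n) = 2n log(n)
A and C

Examining each function:
  A. n log₂(n) is O(n log n)
  B. n³ is O(n³)
  C. 2n log(n) is O(n log n)

Functions A and C both have the same complexity class.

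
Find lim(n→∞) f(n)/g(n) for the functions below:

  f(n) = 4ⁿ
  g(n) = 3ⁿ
∞

Since 4ⁿ (O(4ⁿ)) grows faster than 3ⁿ (O(3ⁿ)),
the ratio f(n)/g(n) → ∞ as n → ∞.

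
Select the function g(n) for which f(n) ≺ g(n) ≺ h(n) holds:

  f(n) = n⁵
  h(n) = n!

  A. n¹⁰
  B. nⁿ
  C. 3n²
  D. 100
A

We need g(n) with n⁵ = o(g(n)) and g(n) = o(n!), i.e. O(n⁵) ≺ g ≺ O(n!).
Check each option:
  A. n¹⁰ — O(n¹⁰) is strictly between O(n⁵) and O(n!) ✓
  B. nⁿ — O(nⁿ) does not grow strictly slower than h(n)
  C. 3n² — O(n²) does not grow strictly faster than f(n)
  D. 100 — O(1) does not grow strictly faster than f(n)

Only option A (n¹⁰) lies strictly between.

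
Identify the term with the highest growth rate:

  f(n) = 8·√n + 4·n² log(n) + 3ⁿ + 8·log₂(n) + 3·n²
3ⁿ

Looking at each term:
  - 8·√n is O(√n)
  - 4·n² log(n) is O(n² log n)
  - 3ⁿ is O(3ⁿ)
  - 8·log₂(n) is O(log n)
  - 3·n² is O(n²)

The term 3ⁿ (O(3ⁿ)) grows fastest and dominates all others.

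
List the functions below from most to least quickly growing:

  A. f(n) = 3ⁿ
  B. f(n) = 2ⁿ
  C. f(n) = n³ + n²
A > B > C

Comparing growth rates:
A = 3ⁿ is O(3ⁿ)
B = 2ⁿ is O(2ⁿ)
C = n³ + n² is O(n³)

Therefore, the order from fastest to slowest is: A > B > C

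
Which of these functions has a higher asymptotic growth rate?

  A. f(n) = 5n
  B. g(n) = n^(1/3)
A

f(n) = 5n is O(n), while g(n) = n^(1/3) is O(n^(1/3)).
Since O(n) grows faster than O(n^(1/3)), f(n) dominates.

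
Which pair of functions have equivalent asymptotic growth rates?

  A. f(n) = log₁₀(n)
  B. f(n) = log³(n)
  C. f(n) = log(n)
A and C

Examining each function:
  A. log₁₀(n) is O(log n)
  B. log³(n) is O(log³ n)
  C. log(n) is O(log n)

Functions A and C both have the same complexity class.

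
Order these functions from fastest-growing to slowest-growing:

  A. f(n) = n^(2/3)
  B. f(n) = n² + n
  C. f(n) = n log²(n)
B > C > A

Comparing growth rates:
B = n² + n is O(n²)
C = n log²(n) is O(n log² n)
A = n^(2/3) is O(n^(2/3))

Therefore, the order from fastest to slowest is: B > C > A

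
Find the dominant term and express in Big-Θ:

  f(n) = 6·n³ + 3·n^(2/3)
Θ(n³)

Order the terms by growth rate: 3·n^(2/3) ≺ 6·n³.
The fastest-growing term 6·n³ dominates as n → ∞; dropping its constant factor gives Θ(n³).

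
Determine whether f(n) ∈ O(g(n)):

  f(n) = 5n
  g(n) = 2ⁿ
True

f(n) = 5n is O(n), and g(n) = 2ⁿ is O(2ⁿ).
Since O(n) ⊆ O(2ⁿ) (f grows no faster than g), f(n) = O(g(n)) is true.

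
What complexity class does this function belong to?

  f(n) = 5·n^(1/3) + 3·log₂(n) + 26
O(n^(1/3))

The dominant term in 5·n^(1/3) + 3·log₂(n) + 26 is 5·n^(1/3), which is Θ(n^(1/3)).
Lower-order terms (3·log₂(n), 26) are asymptotically negligible.
Constants are absorbed, so the tightest bound is O(n^(1/3)).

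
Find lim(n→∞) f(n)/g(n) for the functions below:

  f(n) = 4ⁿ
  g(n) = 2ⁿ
∞

Since 4ⁿ (O(4ⁿ)) grows faster than 2ⁿ (O(2ⁿ)),
the ratio f(n)/g(n) → ∞ as n → ∞.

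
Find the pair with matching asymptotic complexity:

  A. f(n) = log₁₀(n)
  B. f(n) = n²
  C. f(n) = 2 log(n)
A and C

Examining each function:
  A. log₁₀(n) is O(log n)
  B. n² is O(n²)
  C. 2 log(n) is O(log n)

Functions A and C both have the same complexity class.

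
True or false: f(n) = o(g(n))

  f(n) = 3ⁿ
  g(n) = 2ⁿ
False

f(n) = 3ⁿ is O(3ⁿ), and g(n) = 2ⁿ is O(2ⁿ).
Since O(3ⁿ) grows faster than or equal to O(2ⁿ), f(n) = o(g(n)) is false.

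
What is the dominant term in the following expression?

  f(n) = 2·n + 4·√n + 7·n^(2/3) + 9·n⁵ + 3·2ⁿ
3·2ⁿ

Looking at each term:
  - 2·n is O(n)
  - 4·√n is O(√n)
  - 7·n^(2/3) is O(n^(2/3))
  - 9·n⁵ is O(n⁵)
  - 3·2ⁿ is O(2ⁿ)

The term 3·2ⁿ (O(2ⁿ)) grows fastest and dominates all others.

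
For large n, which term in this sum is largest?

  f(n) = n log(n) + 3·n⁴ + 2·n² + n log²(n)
3·n⁴

Looking at each term:
  - n log(n) is O(n log n)
  - 3·n⁴ is O(n⁴)
  - 2·n² is O(n²)
  - n log²(n) is O(n log² n)

The term 3·n⁴ (O(n⁴)) grows fastest and dominates all others.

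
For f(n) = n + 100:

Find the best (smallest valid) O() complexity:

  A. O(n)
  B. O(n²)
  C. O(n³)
A

f(n) = n + 100 is O(n).
All listed options are valid Big-O bounds (upper bounds),
but O(n) is the tightest (smallest valid bound).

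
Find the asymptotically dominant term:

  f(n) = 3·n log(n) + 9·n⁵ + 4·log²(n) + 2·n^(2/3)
9·n⁵

Looking at each term:
  - 3·n log(n) is O(n log n)
  - 9·n⁵ is O(n⁵)
  - 4·log²(n) is O(log² n)
  - 2·n^(2/3) is O(n^(2/3))

The term 9·n⁵ (O(n⁵)) grows fastest and dominates all others.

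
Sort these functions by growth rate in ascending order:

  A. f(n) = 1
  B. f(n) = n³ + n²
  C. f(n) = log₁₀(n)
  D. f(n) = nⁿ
A < C < B < D

Comparing growth rates:
A = 1 is O(1)
C = log₁₀(n) is O(log n)
B = n³ + n² is O(n³)
D = nⁿ is O(nⁿ)

Therefore, the order from slowest to fastest is: A < C < B < D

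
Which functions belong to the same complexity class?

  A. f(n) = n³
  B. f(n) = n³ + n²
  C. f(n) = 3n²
A and B

Examining each function:
  A. n³ is O(n³)
  B. n³ + n² is O(n³)
  C. 3n² is O(n²)

Functions A and B both have the same complexity class.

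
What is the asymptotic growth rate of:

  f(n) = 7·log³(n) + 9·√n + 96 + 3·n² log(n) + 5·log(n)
Θ(n² log n)

Order the terms by growth rate: 96 ≺ 5·log(n) ≺ 7·log³(n) ≺ 9·√n ≺ 3·n² log(n).
The fastest-growing term 3·n² log(n) dominates as n → ∞; dropping its constant factor gives Θ(n² log n).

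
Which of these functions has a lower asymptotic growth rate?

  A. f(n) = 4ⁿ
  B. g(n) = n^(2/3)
B

f(n) = 4ⁿ is O(4ⁿ), while g(n) = n^(2/3) is O(n^(2/3)).
Since O(n^(2/3)) grows slower than O(4ⁿ), g(n) is dominated.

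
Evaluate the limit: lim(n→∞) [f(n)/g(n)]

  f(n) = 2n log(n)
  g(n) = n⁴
0

Since 2n log(n) (O(n log n)) grows slower than n⁴ (O(n⁴)),
the ratio f(n)/g(n) → 0 as n → ∞.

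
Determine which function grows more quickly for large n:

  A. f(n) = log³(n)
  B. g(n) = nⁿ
B

f(n) = log³(n) is O(log³ n), while g(n) = nⁿ is O(nⁿ).
Since O(nⁿ) grows faster than O(log³ n), g(n) dominates.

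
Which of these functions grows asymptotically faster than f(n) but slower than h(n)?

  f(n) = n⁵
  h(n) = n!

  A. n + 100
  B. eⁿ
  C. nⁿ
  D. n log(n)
B

We need g(n) with n⁵ = o(g(n)) and g(n) = o(n!), i.e. O(n⁵) ≺ g ≺ O(n!).
Check each option:
  A. n + 100 — O(n) does not grow strictly faster than f(n)
  B. eⁿ — O(eⁿ) is strictly between O(n⁵) and O(n!) ✓
  C. nⁿ — O(nⁿ) does not grow strictly slower than h(n)
  D. n log(n) — O(n log n) does not grow strictly faster than f(n)

Only option B (eⁿ) lies strictly between.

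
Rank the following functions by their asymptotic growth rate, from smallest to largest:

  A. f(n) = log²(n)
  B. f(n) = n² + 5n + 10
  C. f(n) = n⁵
A < B < C

Comparing growth rates:
A = log²(n) is O(log² n)
B = n² + 5n + 10 is O(n²)
C = n⁵ is O(n⁵)

Therefore, the order from slowest to fastest is: A < B < C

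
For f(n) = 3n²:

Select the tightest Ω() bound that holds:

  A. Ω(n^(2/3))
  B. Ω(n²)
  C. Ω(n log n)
B

f(n) = 3n² is Ω(n²).
All listed options are valid Big-Ω bounds (lower bounds),
but Ω(n²) is the tightest (largest valid bound).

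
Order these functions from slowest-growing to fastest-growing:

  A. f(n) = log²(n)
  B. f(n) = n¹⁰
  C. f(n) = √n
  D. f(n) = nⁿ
A < C < B < D

Comparing growth rates:
A = log²(n) is O(log² n)
C = √n is O(√n)
B = n¹⁰ is O(n¹⁰)
D = nⁿ is O(nⁿ)

Therefore, the order from slowest to fastest is: A < C < B < D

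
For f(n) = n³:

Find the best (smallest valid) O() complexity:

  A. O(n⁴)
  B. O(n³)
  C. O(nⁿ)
B

f(n) = n³ is O(n³).
All listed options are valid Big-O bounds (upper bounds),
but O(n³) is the tightest (smallest valid bound).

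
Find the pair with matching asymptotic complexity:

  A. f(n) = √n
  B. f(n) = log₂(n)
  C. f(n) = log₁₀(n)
B and C

Examining each function:
  A. √n is O(√n)
  B. log₂(n) is O(log n)
  C. log₁₀(n) is O(log n)

Functions B and C both have the same complexity class.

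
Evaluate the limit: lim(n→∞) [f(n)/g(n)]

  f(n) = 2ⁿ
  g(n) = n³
∞

Since 2ⁿ (O(2ⁿ)) grows faster than n³ (O(n³)),
the ratio f(n)/g(n) → ∞ as n → ∞.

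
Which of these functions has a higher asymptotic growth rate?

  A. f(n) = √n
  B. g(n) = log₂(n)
A

f(n) = √n is O(√n), while g(n) = log₂(n) is O(log n).
Since O(√n) grows faster than O(log n), f(n) dominates.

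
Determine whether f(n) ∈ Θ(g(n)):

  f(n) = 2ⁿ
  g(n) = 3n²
False

f(n) = 2ⁿ is O(2ⁿ), and g(n) = 3n² is O(n²).
Since they have different growth rates, f(n) = Θ(g(n)) is false.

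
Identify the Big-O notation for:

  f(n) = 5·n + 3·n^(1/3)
O(n)

The dominant term in 5·n + 3·n^(1/3) is 5·n, which is Θ(n).
Lower-order terms (3·n^(1/3)) are asymptotically negligible.
Constants are absorbed, so the tightest bound is O(n).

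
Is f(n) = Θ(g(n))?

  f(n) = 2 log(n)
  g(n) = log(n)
True

f(n) = 2 log(n) and g(n) = log(n) are both O(log n).
Since they have the same asymptotic growth rate, f(n) = Θ(g(n)) is true.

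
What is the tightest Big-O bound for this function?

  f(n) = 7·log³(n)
O(log³ n)

The dominant term in 7·log³(n) is 7·log³(n), which is Θ(log³ n).
Constants are absorbed, so the tightest bound is O(log³ n).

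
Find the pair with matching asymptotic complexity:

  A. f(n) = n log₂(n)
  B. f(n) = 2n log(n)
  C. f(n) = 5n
A and B

Examining each function:
  A. n log₂(n) is O(n log n)
  B. 2n log(n) is O(n log n)
  C. 5n is O(n)

Functions A and B both have the same complexity class.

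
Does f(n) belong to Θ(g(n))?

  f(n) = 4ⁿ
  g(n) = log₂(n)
False

f(n) = 4ⁿ is O(4ⁿ), and g(n) = log₂(n) is O(log n).
Since they have different growth rates, f(n) = Θ(g(n)) is false.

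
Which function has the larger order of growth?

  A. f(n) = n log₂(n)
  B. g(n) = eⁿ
B

f(n) = n log₂(n) is O(n log n), while g(n) = eⁿ is O(eⁿ).
Since O(eⁿ) grows faster than O(n log n), g(n) dominates.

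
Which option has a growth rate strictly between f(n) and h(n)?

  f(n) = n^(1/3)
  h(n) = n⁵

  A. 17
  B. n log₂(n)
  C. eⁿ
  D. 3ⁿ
B

We need g(n) with n^(1/3) = o(g(n)) and g(n) = o(n⁵), i.e. O(n^(1/3)) ≺ g ≺ O(n⁵).
Check each option:
  A. 17 — O(1) does not grow strictly faster than f(n)
  B. n log₂(n) — O(n log n) is strictly between O(n^(1/3)) and O(n⁵) ✓
  C. eⁿ — O(eⁿ) does not grow strictly slower than h(n)
  D. 3ⁿ — O(3ⁿ) does not grow strictly slower than h(n)

Only option B (n log₂(n)) lies strictly between.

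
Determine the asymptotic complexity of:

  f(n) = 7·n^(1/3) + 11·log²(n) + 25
O(n^(1/3))

The dominant term in 7·n^(1/3) + 11·log²(n) + 25 is 7·n^(1/3), which is Θ(n^(1/3)).
Lower-order terms (11·log²(n), 25) are asymptotically negligible.
Constants are absorbed, so the tightest bound is O(n^(1/3)).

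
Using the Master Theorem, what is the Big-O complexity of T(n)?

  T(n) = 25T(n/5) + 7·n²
Θ(n² log n)

Master Theorem: a = 25, b = 5, f(n) = 7·n².
Compute the critical exponent d = log₅(25) = 2.
Compare f(n) = Θ(n²) against n^d:
  k = 2 = d, so f(n) = Θ(n^d) — Case 2.
  Work is balanced across levels: T(n) = Θ(n^d log n) = Θ(n² log n).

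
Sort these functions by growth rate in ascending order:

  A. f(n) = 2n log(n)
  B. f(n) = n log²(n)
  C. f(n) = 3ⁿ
A < B < C

Comparing growth rates:
A = 2n log(n) is O(n log n)
B = n log²(n) is O(n log² n)
C = 3ⁿ is O(3ⁿ)

Therefore, the order from slowest to fastest is: A < B < C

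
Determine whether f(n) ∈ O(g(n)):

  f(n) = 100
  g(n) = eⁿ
True

f(n) = 100 is O(1), and g(n) = eⁿ is O(eⁿ).
Since O(1) ⊆ O(eⁿ) (f grows no faster than g), f(n) = O(g(n)) is true.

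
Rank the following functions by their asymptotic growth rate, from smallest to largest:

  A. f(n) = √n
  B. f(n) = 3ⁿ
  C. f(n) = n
A < C < B

Comparing growth rates:
A = √n is O(√n)
C = n is O(n)
B = 3ⁿ is O(3ⁿ)

Therefore, the order from slowest to fastest is: A < C < B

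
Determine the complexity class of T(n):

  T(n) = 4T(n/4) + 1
Θ(n)

Master Theorem: a = 4, b = 4, f(n) = 1.
Compute the critical exponent d = log₄(4) = 1.
Compare f(n) = Θ(1) against n^d:
  k = 0 < d = 1, so f(n) = O(n^(d-ε)) — Case 1.
  The recursion cost dominates: T(n) = Θ(n^d) = Θ(n).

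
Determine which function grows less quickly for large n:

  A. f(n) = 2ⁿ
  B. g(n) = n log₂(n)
B

f(n) = 2ⁿ is O(2ⁿ), while g(n) = n log₂(n) is O(n log n).
Since O(n log n) grows slower than O(2ⁿ), g(n) is dominated.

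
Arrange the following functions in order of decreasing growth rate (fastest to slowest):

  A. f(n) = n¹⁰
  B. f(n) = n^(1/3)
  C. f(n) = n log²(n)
A > C > B

Comparing growth rates:
A = n¹⁰ is O(n¹⁰)
C = n log²(n) is O(n log² n)
B = n^(1/3) is O(n^(1/3))

Therefore, the order from fastest to slowest is: A > C > B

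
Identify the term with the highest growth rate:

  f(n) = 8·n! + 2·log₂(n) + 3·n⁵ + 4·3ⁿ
8·n!

Looking at each term:
  - 8·n! is O(n!)
  - 2·log₂(n) is O(log n)
  - 3·n⁵ is O(n⁵)
  - 4·3ⁿ is O(3ⁿ)

The term 8·n! (O(n!)) grows fastest and dominates all others.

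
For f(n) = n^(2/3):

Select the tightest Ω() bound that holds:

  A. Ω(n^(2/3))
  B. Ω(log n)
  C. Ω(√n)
A

f(n) = n^(2/3) is Ω(n^(2/3)).
All listed options are valid Big-Ω bounds (lower bounds),
but Ω(n^(2/3)) is the tightest (largest valid bound).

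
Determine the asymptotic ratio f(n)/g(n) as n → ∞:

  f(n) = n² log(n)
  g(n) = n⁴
0

Since n² log(n) (O(n² log n)) grows slower than n⁴ (O(n⁴)),
the ratio f(n)/g(n) → 0 as n → ∞.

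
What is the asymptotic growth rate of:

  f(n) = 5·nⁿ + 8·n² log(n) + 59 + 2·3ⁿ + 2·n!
Θ(nⁿ)

Order the terms by growth rate: 59 ≺ 8·n² log(n) ≺ 2·3ⁿ ≺ 2·n! ≺ 5·nⁿ.
The fastest-growing term 5·nⁿ dominates as n → ∞; dropping its constant factor gives Θ(nⁿ).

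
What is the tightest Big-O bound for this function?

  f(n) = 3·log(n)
O(log n)

The dominant term in 3·log(n) is 3·log(n), which is Θ(log n).
Constants are absorbed, so the tightest bound is O(log n).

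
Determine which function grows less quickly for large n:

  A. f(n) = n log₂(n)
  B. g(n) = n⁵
A

f(n) = n log₂(n) is O(n log n), while g(n) = n⁵ is O(n⁵).
Since O(n log n) grows slower than O(n⁵), f(n) is dominated.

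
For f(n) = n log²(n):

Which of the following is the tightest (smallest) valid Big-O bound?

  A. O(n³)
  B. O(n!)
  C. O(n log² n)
C

f(n) = n log²(n) is O(n log² n).
All listed options are valid Big-O bounds (upper bounds),
but O(n log² n) is the tightest (smallest valid bound).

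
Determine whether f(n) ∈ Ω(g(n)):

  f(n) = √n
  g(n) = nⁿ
False

f(n) = √n is O(√n), and g(n) = nⁿ is O(nⁿ).
Since O(√n) grows slower than O(nⁿ), f(n) = Ω(g(n)) is false.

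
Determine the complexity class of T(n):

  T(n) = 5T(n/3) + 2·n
Θ(n^log₃(5))

Master Theorem: a = 5, b = 3, f(n) = 2·n.
Compute the critical exponent d = log₃(5) = 1.465.
Compare f(n) = Θ(n) against n^d:
  k = 1 < d = 1.465, so f(n) = O(n^(d-ε)) — Case 1.
  The recursion cost dominates: T(n) = Θ(n^d) = Θ(n^log₃(5)).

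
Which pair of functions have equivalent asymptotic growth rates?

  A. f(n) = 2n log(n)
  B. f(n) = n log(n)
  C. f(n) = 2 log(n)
A and B

Examining each function:
  A. 2n log(n) is O(n log n)
  B. n log(n) is O(n log n)
  C. 2 log(n) is O(log n)

Functions A and B both have the same complexity class.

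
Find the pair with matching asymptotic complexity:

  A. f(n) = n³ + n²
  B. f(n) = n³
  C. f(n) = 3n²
A and B

Examining each function:
  A. n³ + n² is O(n³)
  B. n³ is O(n³)
  C. 3n² is O(n²)

Functions A and B both have the same complexity class.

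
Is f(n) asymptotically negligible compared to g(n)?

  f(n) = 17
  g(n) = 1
False

f(n) = 17 is O(1), and g(n) = 1 is O(1).
Since they have the same growth rate, f(n) = o(g(n)) is false.
(f = o(g) requires f to grow strictly slower, not equal.)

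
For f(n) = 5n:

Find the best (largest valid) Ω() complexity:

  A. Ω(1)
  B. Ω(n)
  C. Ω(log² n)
B

f(n) = 5n is Ω(n).
All listed options are valid Big-Ω bounds (lower bounds),
but Ω(n) is the tightest (largest valid bound).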